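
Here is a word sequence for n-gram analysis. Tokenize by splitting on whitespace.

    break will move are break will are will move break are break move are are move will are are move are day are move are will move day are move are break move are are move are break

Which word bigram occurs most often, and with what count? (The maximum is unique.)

"move are", 7 times

Bigram frequencies (highest first):
  move are: 7
  are move: 5
  are break: 4
  will move: 3
  are are: 3
  break will: 2
  … (9 more, each ≤ 2)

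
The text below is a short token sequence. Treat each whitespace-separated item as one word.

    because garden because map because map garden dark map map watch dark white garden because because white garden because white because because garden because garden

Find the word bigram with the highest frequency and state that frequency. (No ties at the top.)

"garden because", 4 times

Bigram frequencies (highest first):
  garden because: 4
  because garden: 3
  because map: 2
  white garden: 2
  because because: 2
  because white: 2
  … (9 more, each ≤ 1)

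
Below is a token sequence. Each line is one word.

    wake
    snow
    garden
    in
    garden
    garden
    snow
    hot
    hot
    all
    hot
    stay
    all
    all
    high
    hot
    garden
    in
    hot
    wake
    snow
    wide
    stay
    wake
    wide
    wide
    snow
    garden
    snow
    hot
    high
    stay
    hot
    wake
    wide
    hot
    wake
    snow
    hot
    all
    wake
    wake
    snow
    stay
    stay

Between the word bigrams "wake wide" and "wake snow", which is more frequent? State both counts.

"wake snow" (4 vs 2)

"wake wide": 2 occurrences
"wake snow": 4 occurrences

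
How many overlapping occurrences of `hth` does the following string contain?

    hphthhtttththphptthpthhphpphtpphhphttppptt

Sliding a length-3 window over the 42 characters (40 positions):
  position 3–5: hth
  position 11–13: hth

2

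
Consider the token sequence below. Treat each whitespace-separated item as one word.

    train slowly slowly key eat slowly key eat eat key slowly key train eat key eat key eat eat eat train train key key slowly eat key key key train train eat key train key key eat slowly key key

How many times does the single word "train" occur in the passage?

Scanning the 40 tokens for "train":
  position 1: train
  position 13: train
  position 21: train
  position 22: train
  position 30: train
  position 31: train
  position 34: train

7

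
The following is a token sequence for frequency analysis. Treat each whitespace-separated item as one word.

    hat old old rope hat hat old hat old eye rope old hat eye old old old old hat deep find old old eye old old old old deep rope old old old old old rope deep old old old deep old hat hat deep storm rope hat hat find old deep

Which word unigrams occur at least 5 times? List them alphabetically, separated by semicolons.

deep; hat; old; rope

Unigram counts meeting the condition (at least 5 times):
  deep: 6
  hat: 10
  old: 25
  rope: 5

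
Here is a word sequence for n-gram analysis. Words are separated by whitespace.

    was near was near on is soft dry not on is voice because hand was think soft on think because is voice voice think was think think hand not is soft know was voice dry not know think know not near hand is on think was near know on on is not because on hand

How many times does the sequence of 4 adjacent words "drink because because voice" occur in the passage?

Scanning the 52 overlapping 4-gram windows for "drink because because voice":
  (none found)

0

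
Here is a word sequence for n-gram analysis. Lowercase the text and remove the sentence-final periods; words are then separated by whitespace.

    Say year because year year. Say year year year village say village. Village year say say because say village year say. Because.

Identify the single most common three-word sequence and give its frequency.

Trigram frequencies (highest first):
  village year say: 2
  say year because: 1
  year because year: 1
  because year year: 1
  year year say: 1
  year say year: 1
  … (13 more, each ≤ 1)

"village year say", 2 times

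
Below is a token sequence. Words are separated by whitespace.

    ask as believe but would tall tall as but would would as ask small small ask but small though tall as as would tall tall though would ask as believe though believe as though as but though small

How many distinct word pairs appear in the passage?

38 tokens → 37 bigram windows in total.
Repeated bigrams (each contributes count−1 duplicates):
  as believe: 2
  as but: 2
  ask as: 2
  but would: 2
  tall as: 2
  tall tall: 2
  would tall: 2
7 duplicate windows → 37 − 7 = 30 distinct.

30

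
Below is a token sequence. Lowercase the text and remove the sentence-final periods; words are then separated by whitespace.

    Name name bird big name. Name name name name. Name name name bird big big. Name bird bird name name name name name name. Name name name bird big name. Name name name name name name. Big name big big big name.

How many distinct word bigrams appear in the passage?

42 tokens → 41 bigram windows in total.
Repeated bigrams (each contributes count−1 duplicates):
  name name: 22
  big name: 5
  name bird: 4
  big big: 3
  bird big: 3
  name big: 2
33 duplicate windows → 41 − 33 = 8 distinct.

8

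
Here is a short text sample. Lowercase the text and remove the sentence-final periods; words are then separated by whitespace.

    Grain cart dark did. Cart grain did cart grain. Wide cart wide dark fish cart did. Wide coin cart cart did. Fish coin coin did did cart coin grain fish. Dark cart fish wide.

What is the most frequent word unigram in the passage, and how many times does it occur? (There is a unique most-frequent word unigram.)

"cart", 9 times

Unigram frequencies (highest first):
  cart: 9
  did: 6
  grain: 4
  wide: 4
  fish: 4
  coin: 4
  … (1 more, each ≤ 3)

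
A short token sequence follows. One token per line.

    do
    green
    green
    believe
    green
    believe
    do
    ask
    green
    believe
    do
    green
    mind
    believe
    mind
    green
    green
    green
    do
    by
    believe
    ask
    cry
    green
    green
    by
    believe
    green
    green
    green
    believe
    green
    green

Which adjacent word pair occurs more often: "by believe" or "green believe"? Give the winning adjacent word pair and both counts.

"green believe" (4 vs 2)

"by believe": 2 occurrences
"green believe": 4 occurrences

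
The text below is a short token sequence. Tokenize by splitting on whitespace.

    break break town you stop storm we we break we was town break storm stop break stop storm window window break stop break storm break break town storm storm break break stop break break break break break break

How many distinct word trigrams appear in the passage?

38 tokens → 36 trigram windows in total.
Repeated trigrams (each contributes count−1 duplicates):
  break break break: 4
  break break town: 2
  break stop break: 2
  storm break break: 2
6 duplicate windows → 36 − 6 = 30 distinct.

30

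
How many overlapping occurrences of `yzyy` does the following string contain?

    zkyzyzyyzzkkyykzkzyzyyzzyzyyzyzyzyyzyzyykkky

5

Sliding a length-4 window over the 44 characters (41 positions):
  position 5–8: yzyy
  position 19–22: yzyy
  position 25–28: yzyy
  position 32–35: yzyy
  position 37–40: yzyy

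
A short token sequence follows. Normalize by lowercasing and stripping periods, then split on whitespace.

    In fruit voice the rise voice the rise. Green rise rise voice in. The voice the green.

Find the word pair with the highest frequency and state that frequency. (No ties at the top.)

Bigram frequencies (highest first):
  voice the: 3
  the rise: 2
  rise voice: 2
  in fruit: 1
  fruit voice: 1
  rise green: 1
  … (6 more, each ≤ 1)

"voice the", 3 times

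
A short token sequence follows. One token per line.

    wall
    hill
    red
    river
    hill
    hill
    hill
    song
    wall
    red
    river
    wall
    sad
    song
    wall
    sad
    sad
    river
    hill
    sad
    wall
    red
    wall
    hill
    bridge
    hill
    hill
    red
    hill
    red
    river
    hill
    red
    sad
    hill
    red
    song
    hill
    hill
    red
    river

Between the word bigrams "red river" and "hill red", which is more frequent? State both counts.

"red river": 4 occurrences
"hill red": 6 occurrences

"hill red" (6 vs 4)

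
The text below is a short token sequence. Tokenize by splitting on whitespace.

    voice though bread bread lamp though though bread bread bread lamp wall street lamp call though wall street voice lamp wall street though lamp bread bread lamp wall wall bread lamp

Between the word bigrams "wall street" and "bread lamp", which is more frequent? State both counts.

"wall street": 3 occurrences
"bread lamp": 4 occurrences

"bread lamp" (4 vs 3)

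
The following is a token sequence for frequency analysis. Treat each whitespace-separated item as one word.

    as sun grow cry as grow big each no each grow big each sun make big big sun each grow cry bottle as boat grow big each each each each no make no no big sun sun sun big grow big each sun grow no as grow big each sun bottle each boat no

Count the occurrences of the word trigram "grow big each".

5

Scanning the 52 overlapping trigram windows for "grow big each":
  position 6–8: grow big each
  position 11–13: grow big each
  position 25–27: grow big each
  position 40–42: grow big each
  position 47–49: grow big each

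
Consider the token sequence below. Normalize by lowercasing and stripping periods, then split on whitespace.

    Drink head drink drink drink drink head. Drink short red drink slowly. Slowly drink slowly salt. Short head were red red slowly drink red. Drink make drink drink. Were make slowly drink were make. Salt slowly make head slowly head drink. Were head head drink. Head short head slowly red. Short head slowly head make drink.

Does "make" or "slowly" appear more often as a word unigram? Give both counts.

"make": 5 occurrences
"slowly": 9 occurrences

"slowly" (9 vs 5)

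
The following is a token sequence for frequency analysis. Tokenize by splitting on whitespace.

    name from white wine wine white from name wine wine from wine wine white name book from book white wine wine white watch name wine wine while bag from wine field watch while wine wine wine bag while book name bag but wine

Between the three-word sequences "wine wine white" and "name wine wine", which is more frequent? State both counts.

"wine wine white": 3 occurrences
"name wine wine": 2 occurrences

"wine wine white" (3 vs 2)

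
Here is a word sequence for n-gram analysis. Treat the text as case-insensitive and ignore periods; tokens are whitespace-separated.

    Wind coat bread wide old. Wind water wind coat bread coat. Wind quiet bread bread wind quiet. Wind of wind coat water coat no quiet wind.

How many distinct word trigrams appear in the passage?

26 tokens → 24 trigram windows in total.
Repeated trigrams (each contributes count−1 duplicates):
  wind coat bread: 2
1 duplicate windows → 24 − 1 = 23 distinct.

23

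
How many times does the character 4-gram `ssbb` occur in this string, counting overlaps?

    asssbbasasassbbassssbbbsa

Sliding a length-4 window over the 25 characters (22 positions):
  position 3–6: ssbb
  position 12–15: ssbb
  position 19–22: ssbb

3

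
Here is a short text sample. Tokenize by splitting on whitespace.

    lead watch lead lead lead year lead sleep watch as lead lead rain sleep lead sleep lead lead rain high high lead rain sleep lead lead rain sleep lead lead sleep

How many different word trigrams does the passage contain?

21

31 tokens → 29 trigram windows in total.
Repeated trigrams (each contributes count−1 duplicates):
  lead lead rain: 3
  lead rain sleep: 3
  rain sleep lead: 3
  sleep lead lead: 3
8 duplicate windows → 29 − 8 = 21 distinct.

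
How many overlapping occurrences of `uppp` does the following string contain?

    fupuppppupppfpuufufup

2

Sliding a length-4 window over the 21 characters (18 positions):
  position 4–7: uppp
  position 9–12: uppp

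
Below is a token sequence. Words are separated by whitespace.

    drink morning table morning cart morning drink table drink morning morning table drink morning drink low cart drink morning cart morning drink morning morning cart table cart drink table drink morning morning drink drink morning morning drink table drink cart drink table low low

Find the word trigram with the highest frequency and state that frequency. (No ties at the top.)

"drink morning morning", 4 times

Trigram frequencies (highest first):
  drink morning morning: 4
  drink table drink: 3
  table drink morning: 3
  morning cart morning: 2
  cart morning drink: 2
  morning drink table: 2
  … (24 more, each ≤ 2)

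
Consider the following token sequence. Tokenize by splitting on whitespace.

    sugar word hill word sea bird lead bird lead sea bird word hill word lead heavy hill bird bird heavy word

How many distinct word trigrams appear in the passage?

18

21 tokens → 19 trigram windows in total.
Repeated trigrams (each contributes count−1 duplicates):
  word hill word: 2
1 duplicate windows → 19 − 1 = 18 distinct.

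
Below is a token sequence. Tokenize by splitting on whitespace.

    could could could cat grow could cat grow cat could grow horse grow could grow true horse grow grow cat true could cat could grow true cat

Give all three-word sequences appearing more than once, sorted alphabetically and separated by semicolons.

cat could grow; could cat grow; could grow true

Trigram counts meeting the condition (more than once):
  cat could grow: 2
  could cat grow: 2
  could grow true: 2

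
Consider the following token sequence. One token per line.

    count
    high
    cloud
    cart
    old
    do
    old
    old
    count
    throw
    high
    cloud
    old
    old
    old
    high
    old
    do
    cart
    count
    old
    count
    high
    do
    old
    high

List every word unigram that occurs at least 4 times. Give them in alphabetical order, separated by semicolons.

Unigram counts meeting the condition (at least 4 times):
  count: 4
  high: 5
  old: 9

count; high; old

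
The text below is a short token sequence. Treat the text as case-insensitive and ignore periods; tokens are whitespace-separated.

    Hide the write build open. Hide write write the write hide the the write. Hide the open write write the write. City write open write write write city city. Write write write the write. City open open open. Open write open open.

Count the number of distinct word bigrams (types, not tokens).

42 tokens → 41 bigram windows in total.
Repeated bigrams (each contributes count−1 duplicates):
  write write: 6
  the write: 5
  open open: 4
  hide the: 3
  open write: 3
  write city: 3
  write the: 3
  city write: 2
  … (2 more repeated)
23 duplicate windows → 41 − 23 = 18 distinct.

18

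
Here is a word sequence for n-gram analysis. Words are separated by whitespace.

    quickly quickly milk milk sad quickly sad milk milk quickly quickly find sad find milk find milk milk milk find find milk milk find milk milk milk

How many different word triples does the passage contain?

20

27 tokens → 25 trigram windows in total.
Repeated trigrams (each contributes count−1 duplicates):
  find milk milk: 3
  milk find milk: 2
  milk milk find: 2
  milk milk milk: 2
5 duplicate windows → 25 − 5 = 20 distinct.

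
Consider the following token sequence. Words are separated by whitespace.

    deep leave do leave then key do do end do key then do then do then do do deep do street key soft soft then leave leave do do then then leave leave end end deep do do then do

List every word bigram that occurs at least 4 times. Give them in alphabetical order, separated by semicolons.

do do; do then; then do

Bigram counts meeting the condition (at least 4 times):
  do do: 4
  do then: 4
  then do: 4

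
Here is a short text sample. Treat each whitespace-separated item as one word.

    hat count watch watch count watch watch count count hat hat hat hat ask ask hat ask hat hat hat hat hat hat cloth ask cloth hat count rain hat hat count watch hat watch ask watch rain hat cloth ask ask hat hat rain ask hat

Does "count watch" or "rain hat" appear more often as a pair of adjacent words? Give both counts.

"count watch" (3 vs 2)

"count watch": 3 occurrences
"rain hat": 2 occurrences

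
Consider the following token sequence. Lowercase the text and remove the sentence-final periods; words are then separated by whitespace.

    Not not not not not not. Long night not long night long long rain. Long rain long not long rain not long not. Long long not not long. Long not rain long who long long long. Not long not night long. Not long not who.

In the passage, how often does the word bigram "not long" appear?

8

Scanning the 44 overlapping bigram windows for "not long":
  position 6–7: not long
  position 9–10: not long
  position 18–19: not long
  position 21–22: not long
  position 23–24: not long
  position 27–28: not long
  position 37–38: not long
  position 42–43: not long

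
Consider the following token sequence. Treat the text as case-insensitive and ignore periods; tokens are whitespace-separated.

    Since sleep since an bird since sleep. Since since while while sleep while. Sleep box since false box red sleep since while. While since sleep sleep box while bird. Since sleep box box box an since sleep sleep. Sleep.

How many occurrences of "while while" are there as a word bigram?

2

Scanning the 38 overlapping bigram windows for "while while":
  position 10–11: while while
  position 22–23: while while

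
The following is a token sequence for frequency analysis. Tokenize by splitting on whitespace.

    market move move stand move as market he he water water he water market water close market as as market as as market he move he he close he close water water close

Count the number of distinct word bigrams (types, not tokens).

22

33 tokens → 32 bigram windows in total.
Repeated bigrams (each contributes count−1 duplicates):
  as market: 3
  as as: 2
  he close: 2
  he he: 2
  he water: 2
  market as: 2
  market he: 2
  water close: 2
  … (1 more repeated)
10 duplicate windows → 32 − 10 = 22 distinct.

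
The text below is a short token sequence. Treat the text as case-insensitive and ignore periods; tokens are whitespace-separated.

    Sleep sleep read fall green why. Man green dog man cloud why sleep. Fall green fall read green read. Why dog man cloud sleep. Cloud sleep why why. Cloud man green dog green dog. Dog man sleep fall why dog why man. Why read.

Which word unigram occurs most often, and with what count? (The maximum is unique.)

Unigram frequencies (highest first):
  why: 8
  sleep: 6
  green: 6
  man: 6
  dog: 6
  read: 4
  … (2 more, each ≤ 4)

"why", 8 times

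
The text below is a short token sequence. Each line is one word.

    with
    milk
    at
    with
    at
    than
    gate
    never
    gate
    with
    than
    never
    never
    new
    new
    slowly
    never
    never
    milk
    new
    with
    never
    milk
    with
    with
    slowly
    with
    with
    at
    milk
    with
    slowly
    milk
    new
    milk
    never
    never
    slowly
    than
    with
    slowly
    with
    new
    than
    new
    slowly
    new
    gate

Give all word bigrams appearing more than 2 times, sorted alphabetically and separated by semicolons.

Bigram counts meeting the condition (more than 2 times):
  never never: 3
  with slowly: 3

never never; with slowly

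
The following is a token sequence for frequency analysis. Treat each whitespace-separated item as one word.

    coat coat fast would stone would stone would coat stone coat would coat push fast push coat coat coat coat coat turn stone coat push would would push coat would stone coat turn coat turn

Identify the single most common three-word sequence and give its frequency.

Trigram frequencies (highest first):
  coat coat coat: 3
  would stone would: 2
  coat coat fast: 1
  coat fast would: 1
  fast would stone: 1
  stone would stone: 1
  … (24 more, each ≤ 1)

"coat coat coat", 3 times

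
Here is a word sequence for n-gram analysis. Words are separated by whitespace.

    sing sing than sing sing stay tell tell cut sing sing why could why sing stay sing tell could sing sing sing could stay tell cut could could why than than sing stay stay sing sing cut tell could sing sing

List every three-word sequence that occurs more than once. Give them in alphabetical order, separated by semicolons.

Trigram counts meeting the condition (more than once):
  could sing sing: 2
  tell could sing: 2

could sing sing; tell could sing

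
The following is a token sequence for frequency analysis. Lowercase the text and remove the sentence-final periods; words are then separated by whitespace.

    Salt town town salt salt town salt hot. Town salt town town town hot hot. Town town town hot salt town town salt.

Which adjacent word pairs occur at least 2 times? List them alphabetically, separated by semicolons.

hot town; salt town; town hot; town salt; town town

Bigram counts meeting the condition (at least 2 times):
  hot town: 2
  salt town: 4
  town hot: 2
  town salt: 4
  town town: 6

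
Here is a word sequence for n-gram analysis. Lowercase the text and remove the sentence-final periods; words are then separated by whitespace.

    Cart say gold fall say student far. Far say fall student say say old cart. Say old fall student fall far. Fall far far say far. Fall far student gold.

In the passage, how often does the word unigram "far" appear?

Scanning the 30 tokens for "far":
  position 7: far
  position 8: far
  position 21: far
  position 23: far
  position 24: far
  position 26: far
  position 28: far

7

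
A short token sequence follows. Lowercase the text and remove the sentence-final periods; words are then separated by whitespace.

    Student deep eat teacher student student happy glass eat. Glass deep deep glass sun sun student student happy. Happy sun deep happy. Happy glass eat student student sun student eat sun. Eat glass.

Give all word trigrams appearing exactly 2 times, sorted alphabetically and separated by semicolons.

happy glass eat; student student happy

Trigram counts meeting the condition (exactly 2 times):
  happy glass eat: 2
  student student happy: 2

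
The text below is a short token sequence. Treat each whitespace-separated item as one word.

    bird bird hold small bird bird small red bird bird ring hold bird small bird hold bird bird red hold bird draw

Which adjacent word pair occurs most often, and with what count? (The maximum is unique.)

"bird bird", 4 times

Bigram frequencies (highest first):
  bird bird: 4
  hold bird: 3
  bird hold: 2
  small bird: 2
  bird small: 2
  hold small: 1
  … (7 more, each ≤ 1)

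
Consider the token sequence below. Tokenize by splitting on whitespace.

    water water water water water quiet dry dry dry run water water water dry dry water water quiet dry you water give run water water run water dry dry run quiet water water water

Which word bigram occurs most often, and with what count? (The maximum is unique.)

Bigram frequencies (highest first):
  water water: 10
  dry dry: 4
  run water: 3
  water quiet: 2
  quiet dry: 2
  dry run: 2
  … (9 more, each ≤ 2)

"water water", 10 times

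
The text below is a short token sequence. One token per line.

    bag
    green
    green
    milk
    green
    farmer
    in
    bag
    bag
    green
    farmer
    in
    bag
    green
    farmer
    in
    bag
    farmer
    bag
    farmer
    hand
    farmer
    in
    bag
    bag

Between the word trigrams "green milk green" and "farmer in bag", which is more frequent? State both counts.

"farmer in bag" (4 vs 1)

"green milk green": 1 occurrence
"farmer in bag": 4 occurrences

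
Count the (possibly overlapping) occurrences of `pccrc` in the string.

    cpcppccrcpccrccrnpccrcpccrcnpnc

4

Sliding a length-5 window over the 31 characters (27 positions):
  position 5–9: pccrc
  position 10–14: pccrc
  position 18–22: pccrc
  position 23–27: pccrc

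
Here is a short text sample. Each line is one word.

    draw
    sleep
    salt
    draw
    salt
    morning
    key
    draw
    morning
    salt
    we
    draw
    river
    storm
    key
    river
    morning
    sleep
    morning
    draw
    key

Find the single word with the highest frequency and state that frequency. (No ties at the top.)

Unigram frequencies (highest first):
  draw: 5
  morning: 4
  salt: 3
  key: 3
  sleep: 2
  river: 2
  … (2 more, each ≤ 1)

"draw", 5 times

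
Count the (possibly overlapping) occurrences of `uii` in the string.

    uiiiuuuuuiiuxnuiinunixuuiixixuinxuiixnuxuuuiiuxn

Sliding a length-3 window over the 48 characters (46 positions):
  position 1–3: uii
  position 9–11: uii
  position 15–17: uii
  position 24–26: uii
  position 34–36: uii
  position 43–45: uii

6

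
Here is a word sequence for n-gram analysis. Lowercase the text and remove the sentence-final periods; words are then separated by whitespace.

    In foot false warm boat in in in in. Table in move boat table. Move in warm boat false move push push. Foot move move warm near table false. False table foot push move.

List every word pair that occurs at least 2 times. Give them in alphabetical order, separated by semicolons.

Bigram counts meeting the condition (at least 2 times):
  in in: 3
  warm boat: 2

in in; warm boat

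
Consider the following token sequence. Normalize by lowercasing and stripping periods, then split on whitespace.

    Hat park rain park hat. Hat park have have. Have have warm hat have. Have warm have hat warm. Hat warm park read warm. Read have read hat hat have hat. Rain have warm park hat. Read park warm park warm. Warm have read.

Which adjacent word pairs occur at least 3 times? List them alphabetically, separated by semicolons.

Bigram counts meeting the condition (at least 3 times):
  have have: 4
  have warm: 3
  warm park: 3

have have; have warm; warm park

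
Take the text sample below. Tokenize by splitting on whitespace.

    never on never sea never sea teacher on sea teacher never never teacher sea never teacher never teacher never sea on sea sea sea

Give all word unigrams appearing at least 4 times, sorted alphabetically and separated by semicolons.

Unigram counts meeting the condition (at least 4 times):
  never: 8
  sea: 8
  teacher: 5

never; sea; teacher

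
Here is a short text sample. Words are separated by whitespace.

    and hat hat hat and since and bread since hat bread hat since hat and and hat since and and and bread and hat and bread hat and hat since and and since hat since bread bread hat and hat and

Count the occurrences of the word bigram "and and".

Scanning the 40 overlapping bigram windows for "and and":
  position 15–16: and and
  position 19–20: and and
  position 20–21: and and
  position 31–32: and and

4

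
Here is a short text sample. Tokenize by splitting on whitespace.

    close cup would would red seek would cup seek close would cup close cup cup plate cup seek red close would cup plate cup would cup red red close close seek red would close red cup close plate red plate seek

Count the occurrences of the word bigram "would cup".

Scanning the 40 overlapping bigram windows for "would cup":
  position 7–8: would cup
  position 11–12: would cup
  position 21–22: would cup
  position 25–26: would cup

4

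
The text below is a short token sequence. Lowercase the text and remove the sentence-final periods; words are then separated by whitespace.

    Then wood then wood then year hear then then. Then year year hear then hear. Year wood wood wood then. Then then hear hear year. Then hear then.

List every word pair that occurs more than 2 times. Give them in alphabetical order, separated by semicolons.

hear then; then hear; then then; wood then

Bigram counts meeting the condition (more than 2 times):
  hear then: 3
  then hear: 3
  then then: 4
  wood then: 3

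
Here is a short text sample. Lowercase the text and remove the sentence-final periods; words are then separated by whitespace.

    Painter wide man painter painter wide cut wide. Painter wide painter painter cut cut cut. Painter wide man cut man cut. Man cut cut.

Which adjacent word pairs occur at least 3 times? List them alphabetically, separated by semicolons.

Bigram counts meeting the condition (at least 3 times):
  cut cut: 3
  man cut: 3
  painter wide: 4

cut cut; man cut; painter wide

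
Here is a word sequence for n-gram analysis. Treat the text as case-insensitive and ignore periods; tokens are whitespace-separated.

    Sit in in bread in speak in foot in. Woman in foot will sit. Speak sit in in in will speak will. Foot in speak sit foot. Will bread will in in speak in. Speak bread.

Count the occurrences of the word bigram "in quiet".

Scanning the 35 overlapping bigram windows for "in quiet":
  (none found)

0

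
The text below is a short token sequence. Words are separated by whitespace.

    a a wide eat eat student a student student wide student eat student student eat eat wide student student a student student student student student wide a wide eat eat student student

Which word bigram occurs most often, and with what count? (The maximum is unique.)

Bigram frequencies (highest first):
  student student: 8
  eat eat: 3
  eat student: 3
  a wide: 2
  wide eat: 2
  student a: 2
  … (7 more, each ≤ 2)

"student student", 8 times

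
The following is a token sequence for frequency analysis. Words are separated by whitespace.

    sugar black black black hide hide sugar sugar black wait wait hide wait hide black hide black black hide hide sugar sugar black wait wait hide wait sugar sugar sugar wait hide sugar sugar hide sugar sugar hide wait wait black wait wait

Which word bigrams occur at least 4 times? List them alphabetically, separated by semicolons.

hide sugar; sugar sugar; wait hide; wait wait

Bigram counts meeting the condition (at least 4 times):
  hide sugar: 4
  sugar sugar: 6
  wait hide: 4
  wait wait: 4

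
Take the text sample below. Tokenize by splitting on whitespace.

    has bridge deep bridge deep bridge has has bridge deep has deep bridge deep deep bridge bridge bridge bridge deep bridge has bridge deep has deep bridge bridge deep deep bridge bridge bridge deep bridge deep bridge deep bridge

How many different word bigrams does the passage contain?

9

39 tokens → 38 bigram windows in total.
Repeated bigrams (each contributes count−1 duplicates):
  bridge deep: 10
  deep bridge: 10
  bridge bridge: 6
  has bridge: 3
  bridge has: 2
  deep deep: 2
  deep has: 2
  has deep: 2
29 duplicate windows → 38 − 29 = 9 distinct.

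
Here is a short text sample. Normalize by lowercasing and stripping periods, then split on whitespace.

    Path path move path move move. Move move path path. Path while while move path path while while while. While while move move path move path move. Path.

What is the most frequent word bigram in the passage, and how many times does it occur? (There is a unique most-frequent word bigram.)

"move path", 6 times

Bigram frequencies (highest first):
  move path: 6
  while while: 5
  path path: 4
  path move: 4
  move move: 4
  path while: 2
  … (1 more, each ≤ 2)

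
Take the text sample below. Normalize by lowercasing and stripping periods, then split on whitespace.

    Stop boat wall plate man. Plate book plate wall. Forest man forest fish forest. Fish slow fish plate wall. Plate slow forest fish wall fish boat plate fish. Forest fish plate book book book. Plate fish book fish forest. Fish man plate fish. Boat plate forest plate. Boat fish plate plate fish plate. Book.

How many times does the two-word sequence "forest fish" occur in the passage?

Scanning the 53 overlapping bigram windows for "forest fish":
  position 12–13: forest fish
  position 14–15: forest fish
  position 22–23: forest fish
  position 29–30: forest fish
  position 39–40: forest fish

5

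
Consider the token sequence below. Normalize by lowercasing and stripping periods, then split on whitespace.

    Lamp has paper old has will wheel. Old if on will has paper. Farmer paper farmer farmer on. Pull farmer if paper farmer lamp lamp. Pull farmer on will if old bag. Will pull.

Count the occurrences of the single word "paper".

Scanning the 34 tokens for "paper":
  position 3: paper
  position 13: paper
  position 15: paper
  position 22: paper

4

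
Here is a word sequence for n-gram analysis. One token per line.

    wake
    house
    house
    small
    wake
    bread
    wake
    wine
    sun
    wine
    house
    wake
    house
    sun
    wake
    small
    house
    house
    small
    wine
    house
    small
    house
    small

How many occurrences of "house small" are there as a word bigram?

4

Scanning the 23 overlapping bigram windows for "house small":
  position 3–4: house small
  position 18–19: house small
  position 21–22: house small
  position 23–24: house small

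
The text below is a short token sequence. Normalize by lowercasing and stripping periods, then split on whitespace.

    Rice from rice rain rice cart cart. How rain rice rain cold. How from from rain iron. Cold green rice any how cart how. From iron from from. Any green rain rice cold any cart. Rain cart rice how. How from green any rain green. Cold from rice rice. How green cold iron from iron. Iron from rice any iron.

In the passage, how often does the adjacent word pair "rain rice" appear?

3

Scanning the 59 overlapping bigram windows for "rain rice":
  position 4–5: rain rice
  position 9–10: rain rice
  position 31–32: rain rice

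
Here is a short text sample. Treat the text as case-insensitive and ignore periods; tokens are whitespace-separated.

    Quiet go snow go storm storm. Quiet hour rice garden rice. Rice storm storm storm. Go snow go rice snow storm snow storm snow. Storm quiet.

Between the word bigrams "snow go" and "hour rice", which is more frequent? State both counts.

"snow go": 2 occurrences
"hour rice": 1 occurrence

"snow go" (2 vs 1)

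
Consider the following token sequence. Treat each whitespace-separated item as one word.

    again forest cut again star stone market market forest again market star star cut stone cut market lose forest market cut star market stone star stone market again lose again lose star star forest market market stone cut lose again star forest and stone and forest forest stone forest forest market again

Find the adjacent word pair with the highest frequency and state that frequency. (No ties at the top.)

Bigram frequencies (highest first):
  forest market: 3
  again star: 2
  star stone: 2
  stone market: 2
  market market: 2
  star star: 2
  … (31 more, each ≤ 2)

"forest market", 3 times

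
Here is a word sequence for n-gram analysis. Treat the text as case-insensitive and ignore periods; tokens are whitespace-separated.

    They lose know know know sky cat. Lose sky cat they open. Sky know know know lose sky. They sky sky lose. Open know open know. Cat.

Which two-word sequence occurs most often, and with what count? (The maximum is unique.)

Bigram frequencies (highest first):
  know know: 4
  sky cat: 2
  lose sky: 2
  open know: 2
  they lose: 1
  lose know: 1
  … (14 more, each ≤ 1)

"know know", 4 times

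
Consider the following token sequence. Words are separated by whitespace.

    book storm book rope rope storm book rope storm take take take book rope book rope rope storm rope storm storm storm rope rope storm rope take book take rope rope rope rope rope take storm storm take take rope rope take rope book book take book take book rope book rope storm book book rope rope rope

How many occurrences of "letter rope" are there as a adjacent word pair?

0

Scanning the 57 overlapping bigram windows for "letter rope":
  (none found)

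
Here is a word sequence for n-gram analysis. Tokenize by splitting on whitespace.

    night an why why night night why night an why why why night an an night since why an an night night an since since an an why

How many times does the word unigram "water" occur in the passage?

0

Scanning the 28 tokens for "water":
  (none found)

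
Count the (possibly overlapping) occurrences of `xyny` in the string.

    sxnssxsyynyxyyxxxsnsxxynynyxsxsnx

1

Sliding a length-4 window over the 33 characters (30 positions):
  position 22–25: xyny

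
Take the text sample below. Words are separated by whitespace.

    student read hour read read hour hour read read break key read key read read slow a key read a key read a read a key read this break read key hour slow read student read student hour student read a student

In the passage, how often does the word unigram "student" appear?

Scanning the 42 tokens for "student":
  position 1: student
  position 35: student
  position 37: student
  position 39: student
  position 42: student

5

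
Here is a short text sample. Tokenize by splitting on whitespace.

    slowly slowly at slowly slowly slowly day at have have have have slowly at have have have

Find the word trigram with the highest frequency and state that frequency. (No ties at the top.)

Trigram frequencies (highest first):
  have have have: 3
  at have have: 2
  slowly slowly at: 1
  slowly at slowly: 1
  at slowly slowly: 1
  slowly slowly slowly: 1
  … (6 more, each ≤ 1)

"have have have", 3 times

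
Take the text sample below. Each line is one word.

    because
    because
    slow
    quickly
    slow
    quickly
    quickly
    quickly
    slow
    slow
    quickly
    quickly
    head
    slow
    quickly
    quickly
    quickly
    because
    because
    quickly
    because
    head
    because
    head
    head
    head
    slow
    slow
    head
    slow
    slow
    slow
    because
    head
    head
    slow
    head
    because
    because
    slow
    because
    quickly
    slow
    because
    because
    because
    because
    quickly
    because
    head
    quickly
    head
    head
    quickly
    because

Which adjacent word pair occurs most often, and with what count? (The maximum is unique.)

"because because", 6 times

Bigram frequencies (highest first):
  because because: 6
  quickly quickly: 5
  slow quickly: 4
  slow slow: 4
  head slow: 4
  quickly because: 4
  … (10 more, each ≤ 4)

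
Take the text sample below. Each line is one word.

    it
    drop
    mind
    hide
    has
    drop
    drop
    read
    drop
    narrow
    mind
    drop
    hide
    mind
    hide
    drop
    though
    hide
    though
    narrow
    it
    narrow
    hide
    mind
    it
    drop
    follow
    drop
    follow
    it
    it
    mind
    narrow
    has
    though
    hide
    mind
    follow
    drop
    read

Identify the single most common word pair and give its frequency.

"hide mind", 3 times

Bigram frequencies (highest first):
  hide mind: 3
  it drop: 2
  mind hide: 2
  drop read: 2
  though hide: 2
  drop follow: 2
  … (25 more, each ≤ 2)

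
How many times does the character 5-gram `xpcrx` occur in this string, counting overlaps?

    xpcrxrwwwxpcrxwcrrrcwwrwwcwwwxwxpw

2

Sliding a length-5 window over the 34 characters (30 positions):
  position 1–5: xpcrx
  position 10–14: xpcrx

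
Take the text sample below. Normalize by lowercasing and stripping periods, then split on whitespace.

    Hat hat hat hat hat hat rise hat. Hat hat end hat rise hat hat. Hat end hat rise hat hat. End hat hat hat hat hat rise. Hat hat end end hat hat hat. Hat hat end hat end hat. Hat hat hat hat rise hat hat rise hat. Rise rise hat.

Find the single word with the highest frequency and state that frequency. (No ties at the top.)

Unigram frequencies (highest first):
  hat: 38
  rise: 8
  end: 7

"hat", 38 times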